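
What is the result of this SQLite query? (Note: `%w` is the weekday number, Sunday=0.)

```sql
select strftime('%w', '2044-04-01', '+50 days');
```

6

First apply '+50 days': 2044-04-01 → 2044-05-21.
2044-05-21 is a Saturday; with Sunday=0 that is 6.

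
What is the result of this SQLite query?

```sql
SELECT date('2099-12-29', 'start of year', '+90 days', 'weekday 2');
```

2099-04-07

`start of year` rewinds 2099-12-29 to 2099-01-01.
Applying '+90 days' to 2099-01-01: counting 90 days forward gives 2099-04-01.
`weekday 2` advances to the next Tuesday; 2099-04-01 is a Wednesday, so it moves forward to 2099-04-07.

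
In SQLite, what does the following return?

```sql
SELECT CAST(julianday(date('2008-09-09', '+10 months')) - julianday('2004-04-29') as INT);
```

1897

Adding +10 months to 2008-09-09 gives 2009-07-09.
1 day remains in April 2004 after the 29th (30 − 29).
Full months from May 2004 through June 2009 contribute their day counts.
Then 9 days into July 2009.
Total: 1 + 31 + 30 + 31 + 31 + 30 + 31 + 30 + 31 + 31 + 28 + 31 + 30 + 31 + 30 + 31 + 31 + 30 + 31 + 30 + 31 + 31 + 28 + 31 + 30 + 31 + 30 + 31 + 31 + 30 + 31 + 30 + 31 + 31 + 28 + 31 + 30 + 31 + 30 + 31 + 31 + 30 + 31 + 30 + 31 + 31 + 29 + 31 + 30 + 31 + 30 + 31 + 31 + 30 + 31 + 30 + 31 + 31 + 28 + 31 + 30 + 31 + 30 + 9 = 1897.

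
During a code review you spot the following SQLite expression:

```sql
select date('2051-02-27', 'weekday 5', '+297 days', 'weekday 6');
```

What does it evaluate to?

`weekday 5` advances to the next Friday; 2051-02-27 is a Monday, so it moves forward to 2051-03-03.
Applying '+297 days' to 2051-03-03: counting 297 days forward gives 2051-12-25.
`weekday 6` advances to the next Saturday; 2051-12-25 is a Monday, so it moves forward to 2051-12-30.

2051-12-30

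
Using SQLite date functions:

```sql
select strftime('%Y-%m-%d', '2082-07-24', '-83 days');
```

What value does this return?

2082-05-02

First apply '-83 days': 2082-07-24 → 2082-05-02.
`%Y-%m-%d` extracts the ISO date: 2082-05-02.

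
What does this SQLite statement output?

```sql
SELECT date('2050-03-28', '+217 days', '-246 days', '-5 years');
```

2045-02-27

Applying '+217 days' to 2050-03-28: counting 217 days forward gives 2050-10-31.
Applying '-246 days' to 2050-10-31: counting 246 days back gives 2050-02-27.
Adding -5 years to 2050-02-27 gives 2045-02-27.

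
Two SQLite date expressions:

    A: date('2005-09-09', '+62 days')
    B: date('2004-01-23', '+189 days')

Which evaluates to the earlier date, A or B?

B

A = 2005-11-10.
B = 2004-07-30.
B is earlier.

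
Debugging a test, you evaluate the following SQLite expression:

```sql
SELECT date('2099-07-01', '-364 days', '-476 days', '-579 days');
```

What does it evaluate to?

Applying '-364 days' to 2099-07-01: counting 364 days back gives 2098-07-02.
Applying '-476 days' to 2098-07-02: counting 476 days back gives 2097-03-13.
Applying '-579 days' to 2097-03-13: counting 579 days back gives 2095-08-12.

2095-08-12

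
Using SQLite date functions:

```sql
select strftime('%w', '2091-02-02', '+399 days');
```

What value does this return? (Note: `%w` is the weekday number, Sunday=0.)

5

First apply '+399 days': 2091-02-02 → 2092-03-07.
2092-03-07 is a Friday; with Sunday=0 that is 5.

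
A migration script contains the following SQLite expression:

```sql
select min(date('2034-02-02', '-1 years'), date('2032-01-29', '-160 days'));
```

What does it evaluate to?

date('2034-02-02', '-1 years') → 2033-02-02.
date('2032-01-29', '-160 days') → 2031-08-22.
Earlier of the two is 2031-08-22.

2031-08-22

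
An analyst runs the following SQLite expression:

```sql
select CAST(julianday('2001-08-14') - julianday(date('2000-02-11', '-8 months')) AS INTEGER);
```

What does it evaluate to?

795

Adding -8 months to 2000-02-11 gives 1999-06-11.
19 days remain in June 1999 after the 11th (30 − 11).
Full months from July 1999 through July 2001 contribute their day counts.
Then 14 days into August 2001.
Total: 19 + 31 + 31 + 30 + 31 + 30 + 31 + 31 + 29 + 31 + 30 + 31 + 30 + 31 + 31 + 30 + 31 + 30 + 31 + 31 + 28 + 31 + 30 + 31 + 30 + 31 + 14 = 795.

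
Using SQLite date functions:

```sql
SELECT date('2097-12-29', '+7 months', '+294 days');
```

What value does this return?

2099-05-19

Adding +7 months to 2097-12-29 gives 2098-07-29.
Applying '+294 days' to 2098-07-29: counting 294 days forward gives 2099-05-19.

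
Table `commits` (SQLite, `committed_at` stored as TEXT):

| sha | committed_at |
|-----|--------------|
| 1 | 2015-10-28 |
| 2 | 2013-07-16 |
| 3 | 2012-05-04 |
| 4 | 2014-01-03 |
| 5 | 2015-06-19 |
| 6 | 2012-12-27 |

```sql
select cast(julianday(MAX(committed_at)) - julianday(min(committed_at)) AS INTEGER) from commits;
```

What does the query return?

1272

MIN = 2012-05-04, MAX = 2015-10-28.
27 days remain in May 2012 after the 4th (31 − 4).
Full months from June 2012 through September 2015 contribute their day counts.
Then 28 days into October 2015.
Total: 27 + 30 + 31 + 31 + 30 + 31 + 30 + 31 + 31 + 28 + 31 + 30 + 31 + 30 + 31 + 31 + 30 + 31 + 30 + 31 + 31 + 28 + 31 + 30 + 31 + 30 + 31 + 31 + 30 + 31 + 30 + 31 + 31 + 28 + 31 + 30 + 31 + 30 + 31 + 31 + 30 + 28 = 1272.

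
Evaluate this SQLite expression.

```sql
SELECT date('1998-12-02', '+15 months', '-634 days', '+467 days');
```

1999-09-17

Adding +15 months to 1998-12-02 gives 2000-03-02.
Applying '-634 days' to 2000-03-02: counting 634 days back gives 1998-06-07.
Applying '+467 days' to 1998-06-07: counting 467 days forward gives 1999-09-17.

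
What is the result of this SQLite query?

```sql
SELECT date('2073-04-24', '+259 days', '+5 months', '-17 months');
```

2073-01-08

Applying '+259 days' to 2073-04-24: counting 259 days forward gives 2074-01-08.
Adding +5 months to 2074-01-08 gives 2074-06-08.
Adding -17 months to 2074-06-08 gives 2073-01-08.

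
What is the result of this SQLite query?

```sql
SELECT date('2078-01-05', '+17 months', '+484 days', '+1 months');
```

Adding +17 months to 2078-01-05 gives 2079-06-05.
Applying '+484 days' to 2079-06-05: counting 484 days forward gives 2080-10-01.
Adding +1 month to 2080-10-01 gives 2080-11-01.

2080-11-01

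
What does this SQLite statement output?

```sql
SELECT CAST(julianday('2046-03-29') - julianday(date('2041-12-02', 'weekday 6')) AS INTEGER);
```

`weekday 6` advances to the next Saturday; 2041-12-02 is a Monday, so it moves forward to 2041-12-07.
24 days remain in December 2041 after the 7th (31 − 7).
Full months from January 2042 through February 2046 contribute their day counts.
Then 29 days into March 2046.
Total: 24 + 31 + 28 + 31 + 30 + 31 + 30 + 31 + 31 + 30 + 31 + 30 + 31 + 31 + 28 + 31 + 30 + 31 + 30 + 31 + 31 + 30 + 31 + 30 + 31 + 31 + 29 + 31 + 30 + 31 + 30 + 31 + 31 + 30 + 31 + 30 + 31 + 31 + 28 + 31 + 30 + 31 + 30 + 31 + 31 + 30 + 31 + 30 + 31 + 31 + 28 + 29 = 1573.

1573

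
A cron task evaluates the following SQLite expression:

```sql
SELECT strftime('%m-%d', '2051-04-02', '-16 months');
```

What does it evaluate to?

12-02

First apply '-16 months': 2051-04-02 → 2049-12-02.
`%m-%d` extracts the month-day: 12-02.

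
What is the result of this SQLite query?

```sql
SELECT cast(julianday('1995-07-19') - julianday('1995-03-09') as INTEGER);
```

132

22 days remain in March 1995 after the 9th (31 − 9).
April 1995: 30 days.
May 1995: 31 days.
June 1995: 30 days.
Then 19 days into July 1995.
Total: 22 + 30 + 31 + 30 + 19 = 132.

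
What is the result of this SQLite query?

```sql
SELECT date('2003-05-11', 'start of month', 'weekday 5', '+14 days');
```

`start of month` rewinds 2003-05-11 to 2003-05-01.
`weekday 5` advances to the next Friday; 2003-05-01 is a Thursday, so it moves forward to 2003-05-02.
Advancing 14 more days within May lands on 2003-05-16.

2003-05-16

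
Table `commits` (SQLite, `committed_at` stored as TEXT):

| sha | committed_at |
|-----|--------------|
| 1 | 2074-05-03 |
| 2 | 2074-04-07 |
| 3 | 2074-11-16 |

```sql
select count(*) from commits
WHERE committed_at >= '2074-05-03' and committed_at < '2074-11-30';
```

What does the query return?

Rows in [2074-05-03, 2074-11-30): 2074-05-03, 2074-11-16 → 2 rows.

2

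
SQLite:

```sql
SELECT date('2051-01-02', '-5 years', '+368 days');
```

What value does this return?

Adding -5 years to 2051-01-02 gives 2046-01-02.
Applying '+368 days' to 2046-01-02: counting 368 days forward gives 2047-01-05.

2047-01-05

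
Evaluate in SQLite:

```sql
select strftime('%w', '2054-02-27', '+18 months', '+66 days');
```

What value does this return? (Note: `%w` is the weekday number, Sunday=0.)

1

First apply '+18 months', '+66 days': 2054-02-27 → 2055-11-01.
2055-11-01 is a Monday; with Sunday=0 that is 1.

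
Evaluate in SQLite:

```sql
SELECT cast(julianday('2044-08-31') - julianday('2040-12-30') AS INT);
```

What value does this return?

1 day remains in December 2040 after the 30th (31 − 30).
Full months from January 2041 through July 2044 contribute their day counts.
Then 31 days into August 2044.
Total: 1 + 31 + 28 + 31 + 30 + 31 + 30 + 31 + 31 + 30 + 31 + 30 + 31 + 31 + 28 + 31 + 30 + 31 + 30 + 31 + 31 + 30 + 31 + 30 + 31 + 31 + 28 + 31 + 30 + 31 + 30 + 31 + 31 + 30 + 31 + 30 + 31 + 31 + 29 + 31 + 30 + 31 + 30 + 31 + 31 = 1340.

1340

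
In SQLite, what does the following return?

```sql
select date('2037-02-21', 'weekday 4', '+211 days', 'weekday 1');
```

`weekday 4` advances to the next Thursday; 2037-02-21 is a Saturday, so it moves forward to 2037-02-26.
Applying '+211 days' to 2037-02-26: counting 211 days forward gives 2037-09-25.
`weekday 1` advances to the next Monday; 2037-09-25 is a Friday, so it moves forward to 2037-09-28.

2037-09-28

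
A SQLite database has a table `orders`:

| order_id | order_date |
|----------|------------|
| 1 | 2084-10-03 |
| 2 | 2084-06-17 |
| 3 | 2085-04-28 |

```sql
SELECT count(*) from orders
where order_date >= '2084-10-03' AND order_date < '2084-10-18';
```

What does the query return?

1

Rows in [2084-10-03, 2084-10-18): 2084-10-03 → 1 row.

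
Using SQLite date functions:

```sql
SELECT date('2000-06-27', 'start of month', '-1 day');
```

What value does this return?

`start of month` rewinds 2000-06-27 to 2000-06-01.
Going back 1 day from 2000-06-01 reaches 2000-05-31 (last day of May, 31 days).

2000-05-31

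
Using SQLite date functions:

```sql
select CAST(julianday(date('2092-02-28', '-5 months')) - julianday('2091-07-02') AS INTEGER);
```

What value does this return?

88

Adding -5 months to 2092-02-28 gives 2091-09-28.
29 days remain in July 2091 after the 2nd (31 − 2).
August 2091: 31 days.
Then 28 days into September 2091.
Total: 29 + 31 + 28 = 88.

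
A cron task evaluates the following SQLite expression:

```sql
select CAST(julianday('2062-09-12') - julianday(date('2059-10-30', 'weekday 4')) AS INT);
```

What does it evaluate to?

1048

`weekday 4` advances to the next Thursday; 2059-10-30 is already a Thursday, so it stays at 2059-10-30.
1 day remains in October 2059 after the 30th (31 − 30).
Full months from November 2059 through August 2062 contribute their day counts.
Then 12 days into September 2062.
Total: 1 + 30 + 31 + 31 + 29 + 31 + 30 + 31 + 30 + 31 + 31 + 30 + 31 + 30 + 31 + 31 + 28 + 31 + 30 + 31 + 30 + 31 + 31 + 30 + 31 + 30 + 31 + 31 + 28 + 31 + 30 + 31 + 30 + 31 + 31 + 12 = 1048.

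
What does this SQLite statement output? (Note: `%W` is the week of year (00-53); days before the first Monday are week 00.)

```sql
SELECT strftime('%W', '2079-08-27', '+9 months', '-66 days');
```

First apply '+9 months', '-66 days': 2079-08-27 → 2080-03-22.
2080-03-22 is a Friday. SQLite's %W counts Mondays since the year started; the result is 12.

12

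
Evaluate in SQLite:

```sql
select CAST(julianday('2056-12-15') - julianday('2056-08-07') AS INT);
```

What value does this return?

24 days remain in August 2056 after the 7th (31 − 7).
September 2056: 30 days.
October 2056: 31 days.
November 2056: 30 days.
Then 15 days into December 2056.
Total: 24 + 30 + 31 + 30 + 15 = 130.

130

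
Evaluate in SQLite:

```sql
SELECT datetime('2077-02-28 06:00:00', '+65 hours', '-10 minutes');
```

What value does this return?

+65 hours from 2077-02-28 06:00:00 is 2077-03-02 23:00:00 (crosses midnight).
-10 minutes from 2077-03-02 23:00:00 is 2077-03-02 22:50:00.

2077-03-02 22:50:00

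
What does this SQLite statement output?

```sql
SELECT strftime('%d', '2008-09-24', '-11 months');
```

First apply '-11 months': 2008-09-24 → 2007-10-24.
`%d` extracts the 2-digit day of month: 24.

24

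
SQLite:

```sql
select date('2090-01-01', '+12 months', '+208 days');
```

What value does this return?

2091-07-28

Adding +12 months to 2090-01-01 gives 2091-01-01.
Applying '+208 days' to 2091-01-01: counting 208 days forward gives 2091-07-28.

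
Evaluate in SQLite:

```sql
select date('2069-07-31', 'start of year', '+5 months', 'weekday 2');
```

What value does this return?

`start of year` rewinds 2069-07-31 to 2069-01-01.
Adding +5 months to 2069-01-01 gives 2069-06-01.
`weekday 2` advances to the next Tuesday; 2069-06-01 is a Saturday, so it moves forward to 2069-06-04.

2069-06-04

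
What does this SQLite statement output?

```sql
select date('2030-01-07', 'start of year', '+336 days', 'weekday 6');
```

2030-12-07

`start of year` rewinds 2030-01-07 to 2030-01-01.
Applying '+336 days' to 2030-01-01: counting 336 days forward gives 2030-12-03.
`weekday 6` advances to the next Saturday; 2030-12-03 is a Tuesday, so it moves forward to 2030-12-07.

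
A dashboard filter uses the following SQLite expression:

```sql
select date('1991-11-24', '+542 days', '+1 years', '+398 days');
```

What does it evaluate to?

Applying '+542 days' to 1991-11-24: counting 542 days forward gives 1993-05-19.
Adding +1 year to 1993-05-19 gives 1994-05-19.
Applying '+398 days' to 1994-05-19: counting 398 days forward gives 1995-06-21.

1995-06-21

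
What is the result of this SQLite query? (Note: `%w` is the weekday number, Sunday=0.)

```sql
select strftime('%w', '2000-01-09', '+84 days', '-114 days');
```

5

First apply '+84 days', '-114 days': 2000-01-09 → 1999-12-10.
1999-12-10 is a Friday; with Sunday=0 that is 5.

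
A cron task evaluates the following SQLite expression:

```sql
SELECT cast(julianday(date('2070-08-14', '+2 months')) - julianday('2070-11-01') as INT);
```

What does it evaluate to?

Adding +2 months to 2070-08-14 gives 2070-10-14.
17 days remain in October 2070 after the 14th (31 − 14).
Then 1 day into November 2070.
Total: 17 + 1 = 18.
The subtraction is earlier − later, so the result is −18 → -18.

-18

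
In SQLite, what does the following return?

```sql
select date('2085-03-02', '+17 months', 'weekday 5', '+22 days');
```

Adding +17 months to 2085-03-02 gives 2086-08-02.
`weekday 5` advances to the next Friday; 2086-08-02 is already a Friday, so it stays at 2086-08-02.
Advancing 22 more days within August lands on 2086-08-24.

2086-08-24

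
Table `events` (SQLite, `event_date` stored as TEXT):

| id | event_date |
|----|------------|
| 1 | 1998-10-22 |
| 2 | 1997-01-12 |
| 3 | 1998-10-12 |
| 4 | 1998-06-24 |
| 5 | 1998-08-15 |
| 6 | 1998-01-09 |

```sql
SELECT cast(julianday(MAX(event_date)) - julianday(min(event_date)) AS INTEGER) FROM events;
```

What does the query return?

MIN = 1997-01-12, MAX = 1998-10-22.
19 days remain in January 1997 after the 12th (31 − 12).
Full months from February 1997 through September 1998 contribute their day counts.
Then 22 days into October 1998.
Total: 19 + 28 + 31 + 30 + 31 + 30 + 31 + 31 + 30 + 31 + 30 + 31 + 31 + 28 + 31 + 30 + 31 + 30 + 31 + 31 + 30 + 22 = 648.

648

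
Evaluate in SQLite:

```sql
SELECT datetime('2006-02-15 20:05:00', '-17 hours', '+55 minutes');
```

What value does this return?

-17 hours from 2006-02-15 20:05:00 is 2006-02-15 03:05:00.
+55 minutes from 2006-02-15 03:05:00 is 2006-02-15 04:00:00.

2006-02-15 04:00:00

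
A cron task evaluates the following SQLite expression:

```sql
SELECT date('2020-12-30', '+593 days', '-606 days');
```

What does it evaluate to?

2020-12-17

Applying '+593 days' to 2020-12-30: counting 593 days forward gives 2022-08-15.
Applying '-606 days' to 2022-08-15: counting 606 days back gives 2020-12-17.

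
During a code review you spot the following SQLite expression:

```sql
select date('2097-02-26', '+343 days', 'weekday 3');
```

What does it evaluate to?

2098-02-05

Applying '+343 days' to 2097-02-26: counting 343 days forward gives 2098-02-04.
`weekday 3` advances to the next Wednesday; 2098-02-04 is a Tuesday, so it moves forward to 2098-02-05.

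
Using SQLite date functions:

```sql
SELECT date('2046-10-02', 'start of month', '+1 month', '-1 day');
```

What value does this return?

2046-10-31

`start of month` rewinds 2046-10-02 to 2046-10-01.
Adding +1 month to 2046-10-01 gives 2046-11-01.
Going back 1 day from 2046-11-01 reaches 2046-10-31 (last day of October, 31 days).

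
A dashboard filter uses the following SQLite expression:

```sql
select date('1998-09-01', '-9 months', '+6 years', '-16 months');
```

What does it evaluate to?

Adding -9 months to 1998-09-01 gives 1997-12-01.
Adding +6 years to 1997-12-01 gives 2003-12-01.
Adding -16 months to 2003-12-01 gives 2002-08-01.

2002-08-01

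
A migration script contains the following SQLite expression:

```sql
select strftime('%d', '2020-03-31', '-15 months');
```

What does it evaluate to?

31

First apply '-15 months': 2020-03-31 → 2018-12-31.
`%d` extracts the 2-digit day of month: 31.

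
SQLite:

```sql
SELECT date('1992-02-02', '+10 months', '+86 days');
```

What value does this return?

Adding +10 months to 1992-02-02 gives 1992-12-02.
Applying '+86 days' to 1992-12-02: counting 86 days forward gives 1993-02-26.

1993-02-26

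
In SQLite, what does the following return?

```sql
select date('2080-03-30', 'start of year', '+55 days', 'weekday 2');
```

`start of year` rewinds 2080-03-30 to 2080-01-01.
Applying '+55 days' to 2080-01-01: counting 55 days forward gives 2080-02-25.
`weekday 2` advances to the next Tuesday; 2080-02-25 is a Sunday, so it moves forward to 2080-02-27.

2080-02-27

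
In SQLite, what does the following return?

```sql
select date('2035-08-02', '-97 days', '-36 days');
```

2035-03-22

Applying '-97 days' to 2035-08-02: counting 97 days back gives 2035-04-27.
Going back 27 days from 2035-04-27 reaches 2035-03-31 (last day of March, 31 days).
Going back 9 days within March lands on 2035-03-22.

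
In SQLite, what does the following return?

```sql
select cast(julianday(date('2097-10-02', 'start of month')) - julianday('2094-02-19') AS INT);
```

1320

`start of month` rewinds 2097-10-02 to 2097-10-01.
9 days remain in February 2094 after the 19th (28 − 19).
Full months from March 2094 through September 2097 contribute their day counts.
Then 1 day into October 2097.
Total: 9 + 31 + 30 + 31 + 30 + 31 + 31 + 30 + 31 + 30 + 31 + 31 + 28 + 31 + 30 + 31 + 30 + 31 + 31 + 30 + 31 + 30 + 31 + 31 + 29 + 31 + 30 + 31 + 30 + 31 + 31 + 30 + 31 + 30 + 31 + 31 + 28 + 31 + 30 + 31 + 30 + 31 + 31 + 30 + 1 = 1320.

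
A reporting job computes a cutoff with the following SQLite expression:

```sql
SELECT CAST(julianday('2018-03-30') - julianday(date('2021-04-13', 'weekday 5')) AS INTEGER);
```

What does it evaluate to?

`weekday 5` advances to the next Friday; 2021-04-13 is a Tuesday, so it moves forward to 2021-04-16.
1 day remains in March 2018 after the 30th (31 − 30).
Full months from April 2018 through March 2021 contribute their day counts.
Then 16 days into April 2021.
Total: 1 + 30 + 31 + 30 + 31 + 31 + 30 + 31 + 30 + 31 + 31 + 28 + 31 + 30 + 31 + 30 + 31 + 31 + 30 + 31 + 30 + 31 + 31 + 29 + 31 + 30 + 31 + 30 + 31 + 31 + 30 + 31 + 30 + 31 + 31 + 28 + 31 + 16 = 1113.
The subtraction is earlier − later, so the result is −1113 → -1113.

-1113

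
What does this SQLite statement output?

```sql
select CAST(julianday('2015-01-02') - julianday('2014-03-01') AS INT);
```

307

30 days remain in March 2014 after the 1st (31 − 1).
Full months from April 2014 through December 2014 contribute their day counts.
Then 2 days into January 2015.
Total: 30 + 30 + 31 + 30 + 31 + 31 + 30 + 31 + 30 + 31 + 2 = 307.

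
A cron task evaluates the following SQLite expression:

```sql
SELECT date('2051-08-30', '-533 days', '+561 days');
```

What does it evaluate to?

2051-09-27

Applying '-533 days' to 2051-08-30: counting 533 days back gives 2050-03-15.
Applying '+561 days' to 2050-03-15: counting 561 days forward gives 2051-09-27.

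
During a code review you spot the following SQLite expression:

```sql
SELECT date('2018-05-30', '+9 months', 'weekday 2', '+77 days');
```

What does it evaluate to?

2019-05-21

Adding +9 months to 2018-05-30 targets 2019-02-30. February 2019 has only 28 days, so SQLite normalizes the 2-day overflow forward to 2019-03-02.
`weekday 2` advances to the next Tuesday; 2019-03-02 is a Saturday, so it moves forward to 2019-03-05.
Applying '+77 days' to 2019-03-05: counting 77 days forward gives 2019-05-21.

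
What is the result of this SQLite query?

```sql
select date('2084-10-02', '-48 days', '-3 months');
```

2084-05-15

Applying '-48 days' to 2084-10-02: counting 48 days back gives 2084-08-15.
Adding -3 months to 2084-08-15 gives 2084-05-15.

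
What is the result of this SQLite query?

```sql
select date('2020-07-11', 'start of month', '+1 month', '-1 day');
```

`start of month` rewinds 2020-07-11 to 2020-07-01.
Adding +1 month to 2020-07-01 gives 2020-08-01.
Going back 1 day from 2020-08-01 reaches 2020-07-31 (last day of July, 31 days).

2020-07-31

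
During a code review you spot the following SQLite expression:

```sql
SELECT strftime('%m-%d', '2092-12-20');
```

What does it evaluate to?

`%m-%d` extracts the month-day: 12-20.

12-20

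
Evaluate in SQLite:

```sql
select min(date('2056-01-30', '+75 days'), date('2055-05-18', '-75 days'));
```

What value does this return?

date('2056-01-30', '+75 days') → 2056-04-14.
date('2055-05-18', '-75 days') → 2055-03-04.
Earlier of the two is 2055-03-04.

2055-03-04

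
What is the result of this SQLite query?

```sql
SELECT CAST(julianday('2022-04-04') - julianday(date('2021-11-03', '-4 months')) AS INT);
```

275

Adding -4 months to 2021-11-03 gives 2021-07-03.
28 days remain in July 2021 after the 3rd (31 − 3).
Full months from August 2021 through March 2022 contribute their day counts.
Then 4 days into April 2022.
Total: 28 + 31 + 30 + 31 + 30 + 31 + 31 + 28 + 31 + 4 = 275.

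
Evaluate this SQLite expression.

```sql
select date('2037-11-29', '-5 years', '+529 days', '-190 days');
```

2033-11-03

Adding -5 years to 2037-11-29 gives 2032-11-29.
Applying '+529 days' to 2032-11-29: counting 529 days forward gives 2034-05-12.
Applying '-190 days' to 2034-05-12: counting 190 days back gives 2033-11-03.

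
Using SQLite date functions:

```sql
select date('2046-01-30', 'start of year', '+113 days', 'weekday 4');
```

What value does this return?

`start of year` rewinds 2046-01-30 to 2046-01-01.
Applying '+113 days' to 2046-01-01: counting 113 days forward gives 2046-04-24.
`weekday 4` advances to the next Thursday; 2046-04-24 is a Tuesday, so it moves forward to 2046-04-26.

2046-04-26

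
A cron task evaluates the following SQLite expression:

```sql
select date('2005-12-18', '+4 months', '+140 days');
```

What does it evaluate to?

2006-09-05

Adding +4 months to 2005-12-18 gives 2006-04-18.
Applying '+140 days' to 2006-04-18: counting 140 days forward gives 2006-09-05.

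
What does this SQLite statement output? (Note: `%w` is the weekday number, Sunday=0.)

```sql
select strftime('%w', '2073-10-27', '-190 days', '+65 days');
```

First apply '-190 days', '+65 days': 2073-10-27 → 2073-06-24.
2073-06-24 is a Saturday; with Sunday=0 that is 6.

6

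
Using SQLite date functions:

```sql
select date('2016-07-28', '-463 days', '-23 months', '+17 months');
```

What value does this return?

Applying '-463 days' to 2016-07-28: counting 463 days back gives 2015-04-22.
Adding -23 months to 2015-04-22 gives 2013-05-22.
Adding +17 months to 2013-05-22 gives 2014-10-22.

2014-10-22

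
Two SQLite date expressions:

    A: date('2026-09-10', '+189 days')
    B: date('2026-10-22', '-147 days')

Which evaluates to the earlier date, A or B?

B

A = 2027-03-18.
B = 2026-05-28.
B is earlier.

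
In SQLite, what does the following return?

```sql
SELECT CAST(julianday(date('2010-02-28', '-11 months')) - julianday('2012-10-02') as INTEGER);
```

Adding -11 months to 2010-02-28 gives 2009-03-28.
3 days remain in March 2009 after the 28th (31 − 28).
Full months from April 2009 through September 2012 contribute their day counts.
Then 2 days into October 2012.
Total: 3 + 30 + 31 + 30 + 31 + 31 + 30 + 31 + 30 + 31 + 31 + 28 + 31 + 30 + 31 + 30 + 31 + 31 + 30 + 31 + 30 + 31 + 31 + 28 + 31 + 30 + 31 + 30 + 31 + 31 + 30 + 31 + 30 + 31 + 31 + 29 + 31 + 30 + 31 + 30 + 31 + 31 + 30 + 2 = 1284.
The subtraction is earlier − later, so the result is −1284 → -1284.

-1284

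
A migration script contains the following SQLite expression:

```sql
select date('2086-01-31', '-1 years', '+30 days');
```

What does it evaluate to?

Adding -1 year to 2086-01-31 gives 2085-01-31.
January 2085 has 31 days; 0 remain after the 31st, so 1 days reach 2085-02-01.
February 2085 has 28 days; 27 remain after the 1st, so 28 days reach 2085-03-01.
Advancing 1 more day within March lands on 2085-03-02.

2085-03-02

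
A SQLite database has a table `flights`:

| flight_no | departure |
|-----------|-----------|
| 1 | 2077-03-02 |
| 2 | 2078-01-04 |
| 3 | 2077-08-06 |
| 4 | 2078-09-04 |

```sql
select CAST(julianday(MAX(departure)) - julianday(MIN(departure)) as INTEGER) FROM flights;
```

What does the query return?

551

MIN = 2077-03-02, MAX = 2078-09-04.
29 days remain in March 2077 after the 2nd (31 − 2).
Full months from April 2077 through August 2078 contribute their day counts.
Then 4 days into September 2078.
Total: 29 + 30 + 31 + 30 + 31 + 31 + 30 + 31 + 30 + 31 + 31 + 28 + 31 + 30 + 31 + 30 + 31 + 31 + 4 = 551.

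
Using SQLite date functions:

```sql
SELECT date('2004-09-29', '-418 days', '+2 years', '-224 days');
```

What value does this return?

Applying '-418 days' to 2004-09-29: counting 418 days back gives 2003-08-08.
Adding +2 years to 2003-08-08 gives 2005-08-08.
Applying '-224 days' to 2005-08-08: counting 224 days back gives 2004-12-27.

2004-12-27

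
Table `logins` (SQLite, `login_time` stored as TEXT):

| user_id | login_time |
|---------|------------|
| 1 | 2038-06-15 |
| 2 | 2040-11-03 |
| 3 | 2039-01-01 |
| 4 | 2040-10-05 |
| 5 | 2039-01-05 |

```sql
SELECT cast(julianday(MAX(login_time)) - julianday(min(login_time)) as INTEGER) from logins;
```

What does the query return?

872

MIN = 2038-06-15, MAX = 2040-11-03.
15 days remain in June 2038 after the 15th (30 − 15).
Full months from July 2038 through October 2040 contribute their day counts.
Then 3 days into November 2040.
Total: 15 + 31 + 31 + 30 + 31 + 30 + 31 + 31 + 28 + 31 + 30 + 31 + 30 + 31 + 31 + 30 + 31 + 30 + 31 + 31 + 29 + 31 + 30 + 31 + 30 + 31 + 31 + 30 + 31 + 3 = 872.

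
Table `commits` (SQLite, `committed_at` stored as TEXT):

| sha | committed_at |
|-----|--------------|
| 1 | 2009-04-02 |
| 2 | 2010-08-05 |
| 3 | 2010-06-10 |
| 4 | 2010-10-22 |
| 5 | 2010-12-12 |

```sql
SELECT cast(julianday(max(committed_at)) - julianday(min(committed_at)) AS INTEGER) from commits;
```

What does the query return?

619

MIN = 2009-04-02, MAX = 2010-12-12.
28 days remain in April 2009 after the 2nd (30 − 2).
Full months from May 2009 through November 2010 contribute their day counts.
Then 12 days into December 2010.
Total: 28 + 31 + 30 + 31 + 31 + 30 + 31 + 30 + 31 + 31 + 28 + 31 + 30 + 31 + 30 + 31 + 31 + 30 + 31 + 30 + 12 = 619.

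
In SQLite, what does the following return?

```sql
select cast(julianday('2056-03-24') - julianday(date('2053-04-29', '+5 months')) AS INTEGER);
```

907

Adding +5 months to 2053-04-29 gives 2053-09-29.
1 day remains in September 2053 after the 29th (30 − 29).
Full months from October 2053 through February 2056 contribute their day counts.
Then 24 days into March 2056.
Total: 1 + 31 + 30 + 31 + 31 + 28 + 31 + 30 + 31 + 30 + 31 + 31 + 30 + 31 + 30 + 31 + 31 + 28 + 31 + 30 + 31 + 30 + 31 + 31 + 30 + 31 + 30 + 31 + 31 + 29 + 24 = 907.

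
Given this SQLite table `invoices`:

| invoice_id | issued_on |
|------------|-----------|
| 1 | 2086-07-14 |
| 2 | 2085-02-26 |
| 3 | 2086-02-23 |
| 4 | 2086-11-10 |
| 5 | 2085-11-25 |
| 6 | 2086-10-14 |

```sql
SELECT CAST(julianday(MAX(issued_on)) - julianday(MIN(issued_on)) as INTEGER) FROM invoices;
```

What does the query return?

MIN = 2085-02-26, MAX = 2086-11-10.
2 days remain in February 2085 after the 26th (28 − 26).
Full months from March 2085 through October 2086 contribute their day counts.
Then 10 days into November 2086.
Total: 2 + 31 + 30 + 31 + 30 + 31 + 31 + 30 + 31 + 30 + 31 + 31 + 28 + 31 + 30 + 31 + 30 + 31 + 31 + 30 + 31 + 10 = 622.

622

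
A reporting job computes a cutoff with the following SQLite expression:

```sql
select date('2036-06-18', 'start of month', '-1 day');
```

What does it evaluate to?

2036-05-31

`start of month` rewinds 2036-06-18 to 2036-06-01.
Going back 1 day from 2036-06-01 reaches 2036-05-31 (last day of May, 31 days).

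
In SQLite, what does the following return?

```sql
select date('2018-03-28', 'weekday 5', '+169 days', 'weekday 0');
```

2018-09-16

`weekday 5` advances to the next Friday; 2018-03-28 is a Wednesday, so it moves forward to 2018-03-30.
Applying '+169 days' to 2018-03-30: counting 169 days forward gives 2018-09-15.
`weekday 0` advances to the next Sunday; 2018-09-15 is a Saturday, so it moves forward to 2018-09-16.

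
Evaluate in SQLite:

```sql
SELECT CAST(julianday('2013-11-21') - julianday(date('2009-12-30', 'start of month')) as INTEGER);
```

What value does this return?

`start of month` rewinds 2009-12-30 to 2009-12-01.
30 days remain in December 2009 after the 1st (31 − 1).
Full months from January 2010 through October 2013 contribute their day counts.
Then 21 days into November 2013.
Total: 30 + 31 + 28 + 31 + 30 + 31 + 30 + 31 + 31 + 30 + 31 + 30 + 31 + 31 + 28 + 31 + 30 + 31 + 30 + 31 + 31 + 30 + 31 + 30 + 31 + 31 + 29 + 31 + 30 + 31 + 30 + 31 + 31 + 30 + 31 + 30 + 31 + 31 + 28 + 31 + 30 + 31 + 30 + 31 + 31 + 30 + 31 + 21 = 1451.

1451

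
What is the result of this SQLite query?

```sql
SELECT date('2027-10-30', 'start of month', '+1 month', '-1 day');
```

`start of month` rewinds 2027-10-30 to 2027-10-01.
Adding +1 month to 2027-10-01 gives 2027-11-01.
Going back 1 day from 2027-11-01 reaches 2027-10-31 (last day of October, 31 days).

2027-10-31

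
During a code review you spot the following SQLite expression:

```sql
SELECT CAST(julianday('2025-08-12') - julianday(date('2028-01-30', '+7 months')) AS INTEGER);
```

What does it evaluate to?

Adding +7 months to 2028-01-30 gives 2028-08-30.
19 days remain in August 2025 after the 12th (31 − 12).
Full months from September 2025 through July 2028 contribute their day counts.
Then 30 days into August 2028.
Total: 19 + 30 + 31 + 30 + 31 + 31 + 28 + 31 + 30 + 31 + 30 + 31 + 31 + 30 + 31 + 30 + 31 + 31 + 28 + 31 + 30 + 31 + 30 + 31 + 31 + 30 + 31 + 30 + 31 + 31 + 29 + 31 + 30 + 31 + 30 + 31 + 30 = 1114.
The subtraction is earlier − later, so the result is −1114 → -1114.

-1114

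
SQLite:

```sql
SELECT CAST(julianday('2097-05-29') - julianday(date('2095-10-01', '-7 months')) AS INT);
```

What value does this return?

Adding -7 months to 2095-10-01 gives 2095-03-01.
30 days remain in March 2095 after the 1st (31 − 1).
Full months from April 2095 through April 2097 contribute their day counts.
Then 29 days into May 2097.
Total: 30 + 30 + 31 + 30 + 31 + 31 + 30 + 31 + 30 + 31 + 31 + 29 + 31 + 30 + 31 + 30 + 31 + 31 + 30 + 31 + 30 + 31 + 31 + 28 + 31 + 30 + 29 = 820.

820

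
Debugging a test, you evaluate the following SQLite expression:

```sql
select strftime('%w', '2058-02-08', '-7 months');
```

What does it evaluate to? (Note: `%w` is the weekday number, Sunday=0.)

First apply '-7 months': 2058-02-08 → 2057-07-08.
2057-07-08 is a Sunday; with Sunday=0 that is 0.

0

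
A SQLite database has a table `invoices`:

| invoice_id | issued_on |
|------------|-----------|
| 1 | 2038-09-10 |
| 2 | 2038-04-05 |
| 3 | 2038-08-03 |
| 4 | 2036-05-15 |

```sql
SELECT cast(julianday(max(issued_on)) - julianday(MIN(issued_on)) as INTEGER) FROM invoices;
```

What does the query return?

848

MIN = 2036-05-15, MAX = 2038-09-10.
16 days remain in May 2036 after the 15th (31 − 15).
Full months from June 2036 through August 2038 contribute their day counts.
Then 10 days into September 2038.
Total: 16 + 30 + 31 + 31 + 30 + 31 + 30 + 31 + 31 + 28 + 31 + 30 + 31 + 30 + 31 + 31 + 30 + 31 + 30 + 31 + 31 + 28 + 31 + 30 + 31 + 30 + 31 + 31 + 10 = 848.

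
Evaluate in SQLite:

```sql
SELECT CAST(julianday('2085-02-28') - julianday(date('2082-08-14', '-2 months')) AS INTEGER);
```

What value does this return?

990

Adding -2 months to 2082-08-14 gives 2082-06-14.
16 days remain in June 2082 after the 14th (30 − 14).
Full months from July 2082 through January 2085 contribute their day counts.
Then 28 days into February 2085.
Total: 16 + 31 + 31 + 30 + 31 + 30 + 31 + 31 + 28 + 31 + 30 + 31 + 30 + 31 + 31 + 30 + 31 + 30 + 31 + 31 + 29 + 31 + 30 + 31 + 30 + 31 + 31 + 30 + 31 + 30 + 31 + 31 + 28 = 990.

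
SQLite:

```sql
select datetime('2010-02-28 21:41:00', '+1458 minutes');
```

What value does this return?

1458 minutes = 24h 18m; +1458 minutes from 2010-02-28 21:41:00 is 2010-03-01 21:59:00 (crosses midnight).

2010-03-01 21:59:00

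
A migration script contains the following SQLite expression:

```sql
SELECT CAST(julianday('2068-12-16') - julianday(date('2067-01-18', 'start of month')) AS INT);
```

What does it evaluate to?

`start of month` rewinds 2067-01-18 to 2067-01-01.
30 days remain in January 2067 after the 1st (31 − 1).
Full months from February 2067 through November 2068 contribute their day counts.
Then 16 days into December 2068.
Total: 30 + 28 + 31 + 30 + 31 + 30 + 31 + 31 + 30 + 31 + 30 + 31 + 31 + 29 + 31 + 30 + 31 + 30 + 31 + 31 + 30 + 31 + 30 + 16 = 715.

715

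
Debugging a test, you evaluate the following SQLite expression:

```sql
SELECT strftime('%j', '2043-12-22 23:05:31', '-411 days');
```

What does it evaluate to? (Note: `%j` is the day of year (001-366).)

First apply '-411 days': 2043-12-22 23:05:31 → 2042-11-06 23:05:31.
Day-of-year for 2042-11-06: days since 2042-01-01 inclusive = 310, zero-padded to 310.

310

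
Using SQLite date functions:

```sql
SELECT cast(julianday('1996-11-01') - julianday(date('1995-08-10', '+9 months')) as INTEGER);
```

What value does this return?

175

Adding +9 months to 1995-08-10 gives 1996-05-10.
21 days remain in May 1996 after the 10th (31 − 10).
June 1996: 30 days.
July 1996: 31 days.
August 1996: 31 days.
September 1996: 30 days.
October 1996: 31 days.
Then 1 day into November 1996.
Total: 21 + 30 + 31 + 31 + 30 + 31 + 1 = 175.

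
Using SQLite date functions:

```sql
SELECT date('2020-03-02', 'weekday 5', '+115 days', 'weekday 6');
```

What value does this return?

2020-07-04

`weekday 5` advances to the next Friday; 2020-03-02 is a Monday, so it moves forward to 2020-03-06.
Applying '+115 days' to 2020-03-06: counting 115 days forward gives 2020-06-29.
`weekday 6` advances to the next Saturday; 2020-06-29 is a Monday, so it moves forward to 2020-07-04.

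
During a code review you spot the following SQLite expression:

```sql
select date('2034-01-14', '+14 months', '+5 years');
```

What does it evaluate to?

2040-03-14

Adding +14 months to 2034-01-14 gives 2035-03-14.
Adding +5 years to 2035-03-14 gives 2040-03-14.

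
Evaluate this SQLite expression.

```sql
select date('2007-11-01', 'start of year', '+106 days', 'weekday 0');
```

2007-04-22

`start of year` rewinds 2007-11-01 to 2007-01-01.
Applying '+106 days' to 2007-01-01: counting 106 days forward gives 2007-04-17.
`weekday 0` advances to the next Sunday; 2007-04-17 is a Tuesday, so it moves forward to 2007-04-22.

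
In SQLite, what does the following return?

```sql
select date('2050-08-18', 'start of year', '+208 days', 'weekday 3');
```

2050-08-03

`start of year` rewinds 2050-08-18 to 2050-01-01.
Applying '+208 days' to 2050-01-01: counting 208 days forward gives 2050-07-28.
`weekday 3` advances to the next Wednesday; 2050-07-28 is a Thursday, so it moves forward to 2050-08-03.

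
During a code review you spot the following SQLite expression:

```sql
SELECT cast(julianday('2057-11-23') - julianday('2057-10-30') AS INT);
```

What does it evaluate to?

24

1 day remains in October 2057 after the 30th (31 − 30).
Then 23 days into November 2057.
Total: 1 + 23 = 24.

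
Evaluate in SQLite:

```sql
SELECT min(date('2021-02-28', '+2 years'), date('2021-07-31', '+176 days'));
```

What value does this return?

date('2021-02-28', '+2 years') → 2023-02-28.
date('2021-07-31', '+176 days') → 2022-01-23.
Earlier of the two is 2022-01-23.

2022-01-23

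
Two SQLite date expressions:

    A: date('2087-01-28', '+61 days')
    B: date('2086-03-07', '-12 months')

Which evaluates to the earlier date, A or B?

A = 2087-03-30.
B = 2085-03-07.
B is earlier.

B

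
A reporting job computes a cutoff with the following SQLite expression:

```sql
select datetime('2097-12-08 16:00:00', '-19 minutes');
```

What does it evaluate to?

-19 minutes from 2097-12-08 16:00:00 is 2097-12-08 15:41:00.

2097-12-08 15:41:00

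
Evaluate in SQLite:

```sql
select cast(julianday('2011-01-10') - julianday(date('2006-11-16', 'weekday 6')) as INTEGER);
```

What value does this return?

1514

`weekday 6` advances to the next Saturday; 2006-11-16 is a Thursday, so it moves forward to 2006-11-18.
12 days remain in November 2006 after the 18th (30 − 18).
Full months from December 2006 through December 2010 contribute their day counts.
Then 10 days into January 2011.
Total: 12 + 31 + 31 + 28 + 31 + 30 + 31 + 30 + 31 + 31 + 30 + 31 + 30 + 31 + 31 + 29 + 31 + 30 + 31 + 30 + 31 + 31 + 30 + 31 + 30 + 31 + 31 + 28 + 31 + 30 + 31 + 30 + 31 + 31 + 30 + 31 + 30 + 31 + 31 + 28 + 31 + 30 + 31 + 30 + 31 + 31 + 30 + 31 + 30 + 31 + 10 = 1514.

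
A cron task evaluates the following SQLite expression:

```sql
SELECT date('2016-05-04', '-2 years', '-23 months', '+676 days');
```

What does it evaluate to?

2014-04-11

Adding -2 years to 2016-05-04 gives 2014-05-04.
Adding -23 months to 2014-05-04 gives 2012-06-04.
Applying '+676 days' to 2012-06-04: counting 676 days forward gives 2014-04-11.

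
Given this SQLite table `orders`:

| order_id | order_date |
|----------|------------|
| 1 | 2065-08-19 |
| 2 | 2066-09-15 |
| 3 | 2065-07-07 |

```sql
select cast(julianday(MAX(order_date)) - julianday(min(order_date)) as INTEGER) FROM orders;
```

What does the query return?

MIN = 2065-07-07, MAX = 2066-09-15.
24 days remain in July 2065 after the 7th (31 − 7).
Full months from August 2065 through August 2066 contribute their day counts.
Then 15 days into September 2066.
Total: 24 + 31 + 30 + 31 + 30 + 31 + 31 + 28 + 31 + 30 + 31 + 30 + 31 + 31 + 15 = 435.

435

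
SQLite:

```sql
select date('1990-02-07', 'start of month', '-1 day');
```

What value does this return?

`start of month` rewinds 1990-02-07 to 1990-02-01.
Going back 1 day from 1990-02-01 reaches 1990-01-31 (last day of January, 31 days).

1990-01-31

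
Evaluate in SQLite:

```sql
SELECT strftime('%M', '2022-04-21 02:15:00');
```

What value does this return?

15

`%M` extracts the 2-digit minute: 15.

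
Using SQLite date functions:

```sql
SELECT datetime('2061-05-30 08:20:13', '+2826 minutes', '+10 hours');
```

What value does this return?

2826 minutes = 47h 6m; +2826 minutes from 2061-05-30 08:20:13 is 2061-06-01 07:26:13 (crosses midnight).
+10 hours from 2061-06-01 07:26:13 is 2061-06-01 17:26:13.

2061-06-01 17:26:13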